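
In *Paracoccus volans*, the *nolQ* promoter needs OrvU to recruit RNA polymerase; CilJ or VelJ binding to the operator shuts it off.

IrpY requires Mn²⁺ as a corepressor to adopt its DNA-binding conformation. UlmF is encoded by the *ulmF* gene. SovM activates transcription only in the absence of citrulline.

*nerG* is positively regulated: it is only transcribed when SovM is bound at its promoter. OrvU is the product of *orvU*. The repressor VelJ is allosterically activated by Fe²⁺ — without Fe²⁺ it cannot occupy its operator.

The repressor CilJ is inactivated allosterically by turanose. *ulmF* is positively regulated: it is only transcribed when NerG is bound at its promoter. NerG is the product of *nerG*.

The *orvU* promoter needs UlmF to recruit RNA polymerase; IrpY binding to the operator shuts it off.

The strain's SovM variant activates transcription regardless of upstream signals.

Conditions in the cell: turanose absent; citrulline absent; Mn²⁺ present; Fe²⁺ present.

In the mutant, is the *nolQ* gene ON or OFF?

Turanose is absent, so CilJ is active.
Fe²⁺ is present, so VelJ is active.
Mn²⁺ is present, so IrpY is active.
SovM is constitutively active in this strain.
No repressor is bound and SovM is active, so *nerG* is transcribed.
So NerG is produced and active.
No repressor is bound and NerG is active, so *ulmF* is transcribed.
So UlmF is produced and active.
With repressor IrpY bound, *orvU* is not transcribed.
So OrvU is not produced.
With repressor CilJ bound, *nolQ* is not transcribed.

OFF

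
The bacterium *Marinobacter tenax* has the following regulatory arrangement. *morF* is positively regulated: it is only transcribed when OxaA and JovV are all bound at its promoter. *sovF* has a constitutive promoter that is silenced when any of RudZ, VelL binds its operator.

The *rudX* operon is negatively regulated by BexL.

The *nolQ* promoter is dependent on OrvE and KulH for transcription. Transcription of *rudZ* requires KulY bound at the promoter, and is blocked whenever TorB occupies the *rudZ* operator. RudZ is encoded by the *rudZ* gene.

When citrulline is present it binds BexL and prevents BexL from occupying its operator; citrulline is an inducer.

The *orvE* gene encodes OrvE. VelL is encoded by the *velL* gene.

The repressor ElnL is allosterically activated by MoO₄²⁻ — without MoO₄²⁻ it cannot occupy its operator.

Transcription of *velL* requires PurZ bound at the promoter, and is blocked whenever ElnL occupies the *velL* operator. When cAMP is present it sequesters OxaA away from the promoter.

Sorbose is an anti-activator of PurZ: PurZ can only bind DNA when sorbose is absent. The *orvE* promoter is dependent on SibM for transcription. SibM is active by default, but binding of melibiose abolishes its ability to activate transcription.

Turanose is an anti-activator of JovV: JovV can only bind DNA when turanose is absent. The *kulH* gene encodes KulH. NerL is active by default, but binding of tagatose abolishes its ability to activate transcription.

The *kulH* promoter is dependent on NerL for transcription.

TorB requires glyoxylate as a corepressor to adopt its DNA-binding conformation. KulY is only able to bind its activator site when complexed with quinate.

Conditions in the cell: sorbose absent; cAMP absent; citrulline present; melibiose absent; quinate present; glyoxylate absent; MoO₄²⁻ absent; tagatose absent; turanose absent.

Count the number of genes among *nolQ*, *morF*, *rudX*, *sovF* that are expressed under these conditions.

3

Melibiose is absent, so SibM is active.
No repressor is bound and SibM is active, so *orvE* is transcribed.
So OrvE is produced and active.
Tagatose is absent, so NerL is active.
No repressor is bound and NerL is active, so *kulH* is transcribed.
So KulH is produced and active.
No repressor is bound and OrvE and KulH are active, so *nolQ* is transcribed.
→ *nolQ* is ON.
cAMP is absent, so OxaA is active.
Turanose is absent, so JovV is active.
No repressor is bound and OxaA and JovV are active, so *morF* is transcribed.
→ *morF* is ON.
Citrulline is present, so BexL is inactive.
With no repressor bound, *rudX* is transcribed.
→ *rudX* is ON.
Glyoxylate is absent, so TorB is inactive.
Quinate is present, so KulY is active.
No repressor is bound and KulY is active, so *rudZ* is transcribed.
So RudZ is produced and active.
MoO₄²⁻ is absent, so ElnL is inactive.
Sorbose is absent, so PurZ is active.
No repressor is bound and PurZ is active, so *velL* is transcribed.
So VelL is produced and active.
With repressor RudZ bound, *sovF* is not transcribed.
→ *sovF* is OFF.
3 of the 4 genes are transcribed.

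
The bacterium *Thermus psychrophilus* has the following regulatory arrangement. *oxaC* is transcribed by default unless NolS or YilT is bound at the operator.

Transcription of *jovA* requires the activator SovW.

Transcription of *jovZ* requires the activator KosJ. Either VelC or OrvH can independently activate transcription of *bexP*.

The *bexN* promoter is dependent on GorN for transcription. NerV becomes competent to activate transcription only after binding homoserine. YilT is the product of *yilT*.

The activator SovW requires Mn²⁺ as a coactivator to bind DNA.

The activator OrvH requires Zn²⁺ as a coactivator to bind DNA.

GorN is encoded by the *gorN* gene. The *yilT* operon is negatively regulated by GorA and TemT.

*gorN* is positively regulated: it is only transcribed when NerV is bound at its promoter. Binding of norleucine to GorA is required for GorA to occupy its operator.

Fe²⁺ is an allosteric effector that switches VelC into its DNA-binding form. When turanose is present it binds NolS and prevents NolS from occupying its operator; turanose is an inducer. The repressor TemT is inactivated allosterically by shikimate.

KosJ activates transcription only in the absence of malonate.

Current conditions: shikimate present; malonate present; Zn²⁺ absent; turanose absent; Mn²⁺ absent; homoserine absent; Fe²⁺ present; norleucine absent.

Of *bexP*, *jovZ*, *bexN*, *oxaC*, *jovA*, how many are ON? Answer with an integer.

1

Fe²⁺ is present, so VelC is active.
Zn²⁺ is absent, so OrvH is inactive.
Activator VelC is present, so *bexP* is transcribed.
→ *bexP* is ON.
Malonate is present, so KosJ is inactive.
Required activator KosJ is absent, so *jovZ* is not transcribed.
→ *jovZ* is OFF.
Homoserine is absent, so NerV is inactive.
Required activator NerV is absent, so *gorN* is not transcribed.
So GorN is not produced.
Required activator GorN is absent, so *bexN* is not transcribed.
→ *bexN* is OFF.
Turanose is absent, so NolS is active.
Norleucine is absent, so GorA is inactive.
Shikimate is present, so TemT is inactive.
With no repressor bound, *yilT* is transcribed.
So YilT is produced and active.
With repressor NolS bound, *oxaC* is not transcribed.
→ *oxaC* is OFF.
Mn²⁺ is absent, so SovW is inactive.
Required activator SovW is absent, so *jovA* is not transcribed.
→ *jovA* is OFF.
1 of the 5 genes is transcribed.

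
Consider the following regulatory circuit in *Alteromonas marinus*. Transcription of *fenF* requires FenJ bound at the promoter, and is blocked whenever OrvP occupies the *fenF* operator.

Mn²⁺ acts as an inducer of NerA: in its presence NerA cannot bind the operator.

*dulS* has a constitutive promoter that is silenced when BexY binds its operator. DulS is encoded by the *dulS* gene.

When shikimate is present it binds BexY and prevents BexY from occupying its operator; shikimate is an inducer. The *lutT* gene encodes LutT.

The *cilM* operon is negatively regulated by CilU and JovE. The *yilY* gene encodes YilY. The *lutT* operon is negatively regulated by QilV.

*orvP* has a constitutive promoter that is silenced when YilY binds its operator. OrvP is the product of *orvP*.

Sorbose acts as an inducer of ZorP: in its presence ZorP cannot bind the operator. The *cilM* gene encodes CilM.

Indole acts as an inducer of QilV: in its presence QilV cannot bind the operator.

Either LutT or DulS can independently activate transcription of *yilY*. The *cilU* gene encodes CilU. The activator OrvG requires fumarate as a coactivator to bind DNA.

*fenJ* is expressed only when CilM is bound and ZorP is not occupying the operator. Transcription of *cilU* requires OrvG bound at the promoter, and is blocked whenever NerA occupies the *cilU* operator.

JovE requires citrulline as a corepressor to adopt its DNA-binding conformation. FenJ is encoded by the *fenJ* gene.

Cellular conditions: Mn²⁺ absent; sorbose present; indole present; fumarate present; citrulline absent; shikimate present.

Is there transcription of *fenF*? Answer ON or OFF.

Fumarate is present, so OrvG is active.
Mn²⁺ is absent, so NerA is active.
With repressor NerA bound, *cilU* is not transcribed.
So CilU is not produced.
Citrulline is absent, so JovE is inactive.
With no repressor bound, *cilM* is transcribed.
So CilM is produced and active.
Sorbose is present, so ZorP is inactive.
No repressor is bound and CilM is active, so *fenJ* is transcribed.
So FenJ is produced and active.
Indole is present, so QilV is inactive.
With no repressor bound, *lutT* is transcribed.
So LutT is produced and active.
Shikimate is present, so BexY is inactive.
With no repressor bound, *dulS* is transcribed.
So DulS is produced and active.
Activator LutT is present, so *yilY* is transcribed.
So YilY is produced and active.
With repressor YilY bound, *orvP* is not transcribed.
So OrvP is not produced.
No repressor is bound and FenJ is active, so *fenF* is transcribed.

ON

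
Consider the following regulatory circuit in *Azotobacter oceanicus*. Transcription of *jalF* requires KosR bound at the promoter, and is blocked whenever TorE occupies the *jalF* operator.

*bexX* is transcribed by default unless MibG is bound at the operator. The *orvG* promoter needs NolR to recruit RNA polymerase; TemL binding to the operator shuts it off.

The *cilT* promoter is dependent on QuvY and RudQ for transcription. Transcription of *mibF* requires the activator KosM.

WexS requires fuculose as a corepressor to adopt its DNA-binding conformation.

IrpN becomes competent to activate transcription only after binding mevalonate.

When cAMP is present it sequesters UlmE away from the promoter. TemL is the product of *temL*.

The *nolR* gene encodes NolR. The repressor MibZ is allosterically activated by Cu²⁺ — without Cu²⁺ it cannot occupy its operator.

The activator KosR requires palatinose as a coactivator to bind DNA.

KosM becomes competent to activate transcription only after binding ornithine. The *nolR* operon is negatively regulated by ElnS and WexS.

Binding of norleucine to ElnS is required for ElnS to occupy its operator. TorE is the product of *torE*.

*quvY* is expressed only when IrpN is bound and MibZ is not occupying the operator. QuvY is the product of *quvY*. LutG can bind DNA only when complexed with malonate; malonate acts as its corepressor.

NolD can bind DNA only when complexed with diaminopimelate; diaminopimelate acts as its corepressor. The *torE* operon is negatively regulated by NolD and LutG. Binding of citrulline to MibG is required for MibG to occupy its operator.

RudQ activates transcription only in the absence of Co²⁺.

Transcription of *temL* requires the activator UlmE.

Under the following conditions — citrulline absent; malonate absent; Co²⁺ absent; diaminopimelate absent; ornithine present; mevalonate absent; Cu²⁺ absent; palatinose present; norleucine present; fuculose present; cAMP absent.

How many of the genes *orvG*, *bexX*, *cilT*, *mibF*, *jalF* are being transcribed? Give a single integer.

2

cAMP is absent, so UlmE is active.
No repressor is bound and UlmE is active, so *temL* is transcribed.
So TemL is produced and active.
Norleucine is present, so ElnS is active.
Fuculose is present, so WexS is active.
With repressor ElnS bound, *nolR* is not transcribed.
So NolR is not produced.
With repressor TemL bound, *orvG* is not transcribed.
→ *orvG* is OFF.
Citrulline is absent, so MibG is inactive.
With no repressor bound, *bexX* is transcribed.
→ *bexX* is ON.
Cu²⁺ is absent, so MibZ is inactive.
Mevalonate is absent, so IrpN is inactive.
Required activator IrpN is absent, so *quvY* is not transcribed.
So QuvY is not produced.
Co²⁺ is absent, so RudQ is active.
Required activator QuvY is absent, so *cilT* is not transcribed.
→ *cilT* is OFF.
Ornithine is present, so KosM is active.
No repressor is bound and KosM is active, so *mibF* is transcribed.
→ *mibF* is ON.
Palatinose is present, so KosR is active.
Diaminopimelate is absent, so NolD is inactive.
Malonate is absent, so LutG is inactive.
With no repressor bound, *torE* is transcribed.
So TorE is produced and active.
With repressor TorE bound, *jalF* is not transcribed.
→ *jalF* is OFF.
2 of the 5 genes are transcribed.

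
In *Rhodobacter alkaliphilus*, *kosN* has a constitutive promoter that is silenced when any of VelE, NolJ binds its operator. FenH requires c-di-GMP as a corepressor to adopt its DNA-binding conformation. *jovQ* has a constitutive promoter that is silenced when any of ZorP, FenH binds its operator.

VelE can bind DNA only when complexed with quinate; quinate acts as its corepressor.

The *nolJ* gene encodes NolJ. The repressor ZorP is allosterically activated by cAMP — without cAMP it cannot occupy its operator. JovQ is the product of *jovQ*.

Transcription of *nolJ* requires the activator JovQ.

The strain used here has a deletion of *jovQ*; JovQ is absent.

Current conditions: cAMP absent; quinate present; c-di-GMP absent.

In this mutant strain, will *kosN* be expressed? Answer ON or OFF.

Quinate is present, so VelE is active.
JovQ is non-functional in this strain, so it has no effect.
Required activator JovQ is absent, so *nolJ* is not transcribed.
So NolJ is not produced.
With repressor VelE bound, *kosN* is not transcribed.

OFF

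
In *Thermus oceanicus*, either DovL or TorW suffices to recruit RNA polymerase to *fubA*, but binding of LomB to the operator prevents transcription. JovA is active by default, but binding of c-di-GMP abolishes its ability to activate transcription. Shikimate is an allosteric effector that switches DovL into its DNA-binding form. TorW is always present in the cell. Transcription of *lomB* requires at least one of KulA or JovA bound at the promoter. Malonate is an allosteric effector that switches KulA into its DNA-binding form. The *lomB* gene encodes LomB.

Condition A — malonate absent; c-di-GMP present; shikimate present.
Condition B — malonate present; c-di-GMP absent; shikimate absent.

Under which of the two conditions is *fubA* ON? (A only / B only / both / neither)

Condition A:
Malonate is absent, so KulA is inactive.
c-di-GMP is present, so JovA is inactive.
No activator is available at the *lomB* promoter, so *lomB* is not transcribed.
So LomB is not produced.
Shikimate is present, so DovL is active.
TorW is produced constitutively and is active.
Activator DovL is present, so *fubA* is transcribed.
→ *fubA* is ON in A.
Condition B:
Malonate is present, so KulA is active.
c-di-GMP is absent, so JovA is active.
Activator KulA is present, so *lomB* is transcribed.
So LomB is produced and active.
Shikimate is absent, so DovL is inactive.
TorW is produced constitutively and is active.
With repressor LomB bound, *fubA* is not transcribed.
→ *fubA* is OFF in B.

A only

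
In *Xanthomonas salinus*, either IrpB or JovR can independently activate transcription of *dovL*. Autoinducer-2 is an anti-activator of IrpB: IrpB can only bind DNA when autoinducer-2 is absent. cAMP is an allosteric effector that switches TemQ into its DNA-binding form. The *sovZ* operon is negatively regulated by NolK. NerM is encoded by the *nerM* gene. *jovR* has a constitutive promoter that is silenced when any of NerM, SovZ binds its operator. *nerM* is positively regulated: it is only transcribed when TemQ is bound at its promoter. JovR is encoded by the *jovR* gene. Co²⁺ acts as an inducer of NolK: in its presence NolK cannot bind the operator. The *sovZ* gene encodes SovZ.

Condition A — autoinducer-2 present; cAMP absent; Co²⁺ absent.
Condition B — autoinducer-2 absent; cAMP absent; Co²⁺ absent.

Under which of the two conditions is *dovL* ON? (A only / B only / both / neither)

both

Condition A:
Autoinducer-2 is present, so IrpB is inactive.
cAMP is absent, so TemQ is inactive.
Required activator TemQ is absent, so *nerM* is not transcribed.
So NerM is not produced.
Co²⁺ is absent, so NolK is active.
With repressor NolK bound, *sovZ* is not transcribed.
So SovZ is not produced.
With no repressor bound, *jovR* is transcribed.
So JovR is produced and active.
Activator JovR is present, so *dovL* is transcribed.
→ *dovL* is ON in A.
Condition B:
Autoinducer-2 is absent, so IrpB is active.
cAMP is absent, so TemQ is inactive.
Required activator TemQ is absent, so *nerM* is not transcribed.
So NerM is not produced.
Co²⁺ is absent, so NolK is active.
With repressor NolK bound, *sovZ* is not transcribed.
So SovZ is not produced.
With no repressor bound, *jovR* is transcribed.
So JovR is produced and active.
Activator IrpB is present, so *dovL* is transcribed.
→ *dovL* is ON in B.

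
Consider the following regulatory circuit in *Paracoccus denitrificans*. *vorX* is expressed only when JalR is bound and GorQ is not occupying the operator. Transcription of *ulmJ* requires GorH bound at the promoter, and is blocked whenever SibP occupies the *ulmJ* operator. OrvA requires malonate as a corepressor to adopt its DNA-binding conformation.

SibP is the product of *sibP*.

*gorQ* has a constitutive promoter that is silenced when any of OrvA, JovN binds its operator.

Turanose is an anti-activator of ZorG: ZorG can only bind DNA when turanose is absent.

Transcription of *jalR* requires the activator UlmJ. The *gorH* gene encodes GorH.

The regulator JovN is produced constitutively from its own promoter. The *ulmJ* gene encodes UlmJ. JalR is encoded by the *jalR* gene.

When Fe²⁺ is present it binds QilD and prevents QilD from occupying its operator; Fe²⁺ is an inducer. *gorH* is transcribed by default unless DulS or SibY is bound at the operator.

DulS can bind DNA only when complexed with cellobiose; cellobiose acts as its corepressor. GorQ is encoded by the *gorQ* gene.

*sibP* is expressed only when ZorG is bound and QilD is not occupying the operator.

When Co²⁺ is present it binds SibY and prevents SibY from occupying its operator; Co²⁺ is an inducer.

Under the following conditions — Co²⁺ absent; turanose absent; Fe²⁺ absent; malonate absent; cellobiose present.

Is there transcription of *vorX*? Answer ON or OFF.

OFF

Cellobiose is present, so DulS is active.
Co²⁺ is absent, so SibY is active.
With repressor DulS bound, *gorH* is not transcribed.
So GorH is not produced.
Fe²⁺ is absent, so QilD is active.
Turanose is absent, so ZorG is active.
With repressor QilD bound, *sibP* is not transcribed.
So SibP is not produced.
Required activator GorH is absent, so *ulmJ* is not transcribed.
So UlmJ is not produced.
Required activator UlmJ is absent, so *jalR* is not transcribed.
So JalR is not produced.
Malonate is absent, so OrvA is inactive.
JovN is produced constitutively and is active.
With repressor JovN bound, *gorQ* is not transcribed.
So GorQ is not produced.
Required activator JalR is absent, so *vorX* is not transcribed.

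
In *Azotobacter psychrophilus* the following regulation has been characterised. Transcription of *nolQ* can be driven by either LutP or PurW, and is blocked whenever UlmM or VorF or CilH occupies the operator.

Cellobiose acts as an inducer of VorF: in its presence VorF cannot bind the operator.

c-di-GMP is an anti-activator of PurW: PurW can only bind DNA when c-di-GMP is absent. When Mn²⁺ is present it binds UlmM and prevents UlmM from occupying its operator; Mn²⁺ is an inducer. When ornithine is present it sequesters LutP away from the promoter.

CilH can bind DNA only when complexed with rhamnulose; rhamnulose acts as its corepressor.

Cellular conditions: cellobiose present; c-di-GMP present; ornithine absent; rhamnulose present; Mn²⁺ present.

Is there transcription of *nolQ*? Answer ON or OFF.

Mn²⁺ is present, so UlmM is inactive.
Cellobiose is present, so VorF is inactive.
Ornithine is absent, so LutP is active.
Rhamnulose is present, so CilH is active.
c-di-GMP is present, so PurW is inactive.
With repressor CilH bound, *nolQ* is not transcribed.

OFF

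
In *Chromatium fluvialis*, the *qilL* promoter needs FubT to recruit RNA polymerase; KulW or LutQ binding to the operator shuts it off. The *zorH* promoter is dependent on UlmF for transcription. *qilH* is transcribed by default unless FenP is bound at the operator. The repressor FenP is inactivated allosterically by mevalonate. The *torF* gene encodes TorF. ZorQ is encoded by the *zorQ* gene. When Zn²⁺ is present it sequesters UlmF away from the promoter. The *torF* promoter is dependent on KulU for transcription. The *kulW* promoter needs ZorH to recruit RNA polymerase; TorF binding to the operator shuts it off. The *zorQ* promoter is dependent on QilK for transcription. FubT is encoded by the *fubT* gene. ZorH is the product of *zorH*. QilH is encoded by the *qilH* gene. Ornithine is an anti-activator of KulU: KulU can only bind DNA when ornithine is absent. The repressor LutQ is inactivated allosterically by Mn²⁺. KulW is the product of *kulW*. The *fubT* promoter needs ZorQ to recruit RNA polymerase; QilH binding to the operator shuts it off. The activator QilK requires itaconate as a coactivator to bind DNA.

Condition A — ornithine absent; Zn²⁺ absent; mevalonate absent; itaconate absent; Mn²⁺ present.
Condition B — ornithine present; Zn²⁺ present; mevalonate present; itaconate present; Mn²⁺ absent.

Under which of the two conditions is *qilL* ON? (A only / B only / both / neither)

neither

Condition A:
Ornithine is absent, so KulU is active.
No repressor is bound and KulU is active, so *torF* is transcribed.
So TorF is produced and active.
Zn²⁺ is absent, so UlmF is active.
No repressor is bound and UlmF is active, so *zorH* is transcribed.
So ZorH is produced and active.
With repressor TorF bound, *kulW* is not transcribed.
So KulW is not produced.
Mevalonate is absent, so FenP is active.
With repressor FenP bound, *qilH* is not transcribed.
So QilH is not produced.
Itaconate is absent, so QilK is inactive.
Required activator QilK is absent, so *zorQ* is not transcribed.
So ZorQ is not produced.
Required activator ZorQ is absent, so *fubT* is not transcribed.
So FubT is not produced.
Mn²⁺ is present, so LutQ is inactive.
Required activator FubT is absent, so *qilL* is not transcribed.
→ *qilL* is OFF in A.
Condition B:
Ornithine is present, so KulU is inactive.
Required activator KulU is absent, so *torF* is not transcribed.
So TorF is not produced.
Zn²⁺ is present, so UlmF is inactive.
Required activator UlmF is absent, so *zorH* is not transcribed.
So ZorH is not produced.
Required activator ZorH is absent, so *kulW* is not transcribed.
So KulW is not produced.
Mevalonate is present, so FenP is inactive.
With no repressor bound, *qilH* is transcribed.
So QilH is produced and active.
Itaconate is present, so QilK is active.
No repressor is bound and QilK is active, so *zorQ* is transcribed.
So ZorQ is produced and active.
With repressor QilH bound, *fubT* is not transcribed.
So FubT is not produced.
Mn²⁺ is absent, so LutQ is active.
With repressor LutQ bound, *qilL* is not transcribed.
→ *qilL* is OFF in B.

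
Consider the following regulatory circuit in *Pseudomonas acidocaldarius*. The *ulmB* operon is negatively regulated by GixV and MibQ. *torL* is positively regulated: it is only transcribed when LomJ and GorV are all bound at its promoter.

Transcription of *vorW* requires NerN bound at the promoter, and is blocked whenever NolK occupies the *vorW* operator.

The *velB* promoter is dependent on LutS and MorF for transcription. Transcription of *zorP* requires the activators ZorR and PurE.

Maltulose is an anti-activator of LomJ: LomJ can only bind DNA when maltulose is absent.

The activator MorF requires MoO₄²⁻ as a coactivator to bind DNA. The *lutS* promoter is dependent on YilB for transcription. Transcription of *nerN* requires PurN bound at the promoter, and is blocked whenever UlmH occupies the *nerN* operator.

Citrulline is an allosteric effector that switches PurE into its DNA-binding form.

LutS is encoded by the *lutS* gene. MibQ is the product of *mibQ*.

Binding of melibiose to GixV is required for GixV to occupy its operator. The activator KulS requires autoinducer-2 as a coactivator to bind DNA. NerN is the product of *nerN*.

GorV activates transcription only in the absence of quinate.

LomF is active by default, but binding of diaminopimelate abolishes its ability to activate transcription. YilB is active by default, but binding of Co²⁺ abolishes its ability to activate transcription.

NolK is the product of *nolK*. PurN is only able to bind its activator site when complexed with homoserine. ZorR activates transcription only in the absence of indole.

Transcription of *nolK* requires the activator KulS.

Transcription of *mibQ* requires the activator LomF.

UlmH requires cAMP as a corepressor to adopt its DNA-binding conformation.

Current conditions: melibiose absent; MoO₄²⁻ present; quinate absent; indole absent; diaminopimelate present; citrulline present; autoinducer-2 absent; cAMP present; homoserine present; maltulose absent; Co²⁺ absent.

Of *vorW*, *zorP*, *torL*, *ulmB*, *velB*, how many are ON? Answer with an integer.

4

Autoinducer-2 is absent, so KulS is inactive.
Required activator KulS is absent, so *nolK* is not transcribed.
So NolK is not produced.
Homoserine is present, so PurN is active.
cAMP is present, so UlmH is active.
With repressor UlmH bound, *nerN* is not transcribed.
So NerN is not produced.
Required activator NerN is absent, so *vorW* is not transcribed.
→ *vorW* is OFF.
Indole is absent, so ZorR is active.
Citrulline is present, so PurE is active.
No repressor is bound and ZorR and PurE are active, so *zorP* is transcribed.
→ *zorP* is ON.
Maltulose is absent, so LomJ is active.
Quinate is absent, so GorV is active.
No repressor is bound and LomJ and GorV are active, so *torL* is transcribed.
→ *torL* is ON.
Melibiose is absent, so GixV is inactive.
Diaminopimelate is present, so LomF is inactive.
Required activator LomF is absent, so *mibQ* is not transcribed.
So MibQ is not produced.
With no repressor bound, *ulmB* is transcribed.
→ *ulmB* is ON.
Co²⁺ is absent, so YilB is active.
No repressor is bound and YilB is active, so *lutS* is transcribed.
So LutS is produced and active.
MoO₄²⁻ is present, so MorF is active.
No repressor is bound and LutS and MorF are active, so *velB* is transcribed.
→ *velB* is ON.
4 of the 5 genes are transcribed.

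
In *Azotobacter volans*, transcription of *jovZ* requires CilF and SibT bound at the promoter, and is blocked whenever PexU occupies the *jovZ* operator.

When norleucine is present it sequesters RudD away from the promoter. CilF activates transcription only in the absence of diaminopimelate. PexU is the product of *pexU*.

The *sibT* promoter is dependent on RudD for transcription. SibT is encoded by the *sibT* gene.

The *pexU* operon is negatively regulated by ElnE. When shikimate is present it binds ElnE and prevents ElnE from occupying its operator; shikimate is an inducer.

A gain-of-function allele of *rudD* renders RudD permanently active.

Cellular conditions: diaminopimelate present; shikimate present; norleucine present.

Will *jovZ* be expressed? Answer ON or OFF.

Shikimate is present, so ElnE is inactive.
With no repressor bound, *pexU* is transcribed.
So PexU is produced and active.
Diaminopimelate is present, so CilF is inactive.
RudD is constitutively active in this strain.
No repressor is bound and RudD is active, so *sibT* is transcribed.
So SibT is produced and active.
With repressor PexU bound, *jovZ* is not transcribed.

OFF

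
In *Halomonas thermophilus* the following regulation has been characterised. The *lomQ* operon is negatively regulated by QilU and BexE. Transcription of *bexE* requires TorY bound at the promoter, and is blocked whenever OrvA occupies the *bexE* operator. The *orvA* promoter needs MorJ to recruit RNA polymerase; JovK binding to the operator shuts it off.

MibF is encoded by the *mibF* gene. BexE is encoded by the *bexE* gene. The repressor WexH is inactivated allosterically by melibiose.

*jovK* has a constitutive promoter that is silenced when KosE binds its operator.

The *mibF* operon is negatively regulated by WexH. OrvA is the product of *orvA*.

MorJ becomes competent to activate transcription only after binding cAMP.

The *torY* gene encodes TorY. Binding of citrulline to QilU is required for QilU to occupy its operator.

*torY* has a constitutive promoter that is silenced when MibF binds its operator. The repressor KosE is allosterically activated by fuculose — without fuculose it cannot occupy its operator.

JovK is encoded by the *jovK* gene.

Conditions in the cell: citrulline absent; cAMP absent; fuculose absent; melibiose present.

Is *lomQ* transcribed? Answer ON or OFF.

ON

Citrulline is absent, so QilU is inactive.
Melibiose is present, so WexH is inactive.
With no repressor bound, *mibF* is transcribed.
So MibF is produced and active.
With repressor MibF bound, *torY* is not transcribed.
So TorY is not produced.
Fuculose is absent, so KosE is inactive.
With no repressor bound, *jovK* is transcribed.
So JovK is produced and active.
cAMP is absent, so MorJ is inactive.
With repressor JovK bound, *orvA* is not transcribed.
So OrvA is not produced.
Required activator TorY is absent, so *bexE* is not transcribed.
So BexE is not produced.
With no repressor bound, *lomQ* is transcribed.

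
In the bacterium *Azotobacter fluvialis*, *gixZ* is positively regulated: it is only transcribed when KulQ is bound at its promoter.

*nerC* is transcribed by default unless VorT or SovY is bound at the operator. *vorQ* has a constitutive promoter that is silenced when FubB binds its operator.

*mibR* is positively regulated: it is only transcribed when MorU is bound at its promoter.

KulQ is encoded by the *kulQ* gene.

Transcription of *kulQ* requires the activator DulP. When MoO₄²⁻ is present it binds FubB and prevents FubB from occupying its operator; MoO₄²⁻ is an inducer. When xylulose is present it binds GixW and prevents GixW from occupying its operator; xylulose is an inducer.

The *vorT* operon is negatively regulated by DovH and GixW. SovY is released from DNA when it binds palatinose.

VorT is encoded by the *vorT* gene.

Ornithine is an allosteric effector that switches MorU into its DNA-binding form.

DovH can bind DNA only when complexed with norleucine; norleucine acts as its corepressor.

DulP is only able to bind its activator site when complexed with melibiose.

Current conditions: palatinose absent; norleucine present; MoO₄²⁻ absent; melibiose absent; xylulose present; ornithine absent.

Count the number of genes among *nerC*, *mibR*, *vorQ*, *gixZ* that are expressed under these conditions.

Norleucine is present, so DovH is active.
Xylulose is present, so GixW is inactive.
With repressor DovH bound, *vorT* is not transcribed.
So VorT is not produced.
Palatinose is absent, so SovY is active.
With repressor SovY bound, *nerC* is not transcribed.
→ *nerC* is OFF.
Ornithine is absent, so MorU is inactive.
Required activator MorU is absent, so *mibR* is not transcribed.
→ *mibR* is OFF.
MoO₄²⁻ is absent, so FubB is active.
With repressor FubB bound, *vorQ* is not transcribed.
→ *vorQ* is OFF.
Melibiose is absent, so DulP is inactive.
Required activator DulP is absent, so *kulQ* is not transcribed.
So KulQ is not produced.
Required activator KulQ is absent, so *gixZ* is not transcribed.
→ *gixZ* is OFF.
0 of the 4 genes are transcribed.

0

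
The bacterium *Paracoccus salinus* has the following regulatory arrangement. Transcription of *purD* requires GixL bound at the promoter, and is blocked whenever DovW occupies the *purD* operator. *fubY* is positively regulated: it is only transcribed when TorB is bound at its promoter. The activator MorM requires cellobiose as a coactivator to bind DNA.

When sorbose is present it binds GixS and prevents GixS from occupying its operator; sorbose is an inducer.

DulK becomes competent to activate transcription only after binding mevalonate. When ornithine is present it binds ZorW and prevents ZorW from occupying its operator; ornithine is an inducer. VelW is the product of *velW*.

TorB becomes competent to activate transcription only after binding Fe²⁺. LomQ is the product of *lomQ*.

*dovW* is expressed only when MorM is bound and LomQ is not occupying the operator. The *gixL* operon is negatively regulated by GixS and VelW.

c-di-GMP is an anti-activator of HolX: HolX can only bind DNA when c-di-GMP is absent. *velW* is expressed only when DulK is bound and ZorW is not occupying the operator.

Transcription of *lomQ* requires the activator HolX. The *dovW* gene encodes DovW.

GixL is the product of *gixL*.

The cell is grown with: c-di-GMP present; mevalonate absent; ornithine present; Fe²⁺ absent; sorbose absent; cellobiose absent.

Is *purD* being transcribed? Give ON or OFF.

OFF

Sorbose is absent, so GixS is active.
Ornithine is present, so ZorW is inactive.
Mevalonate is absent, so DulK is inactive.
Required activator DulK is absent, so *velW* is not transcribed.
So VelW is not produced.
With repressor GixS bound, *gixL* is not transcribed.
So GixL is not produced.
Cellobiose is absent, so MorM is inactive.
c-di-GMP is present, so HolX is inactive.
Required activator HolX is absent, so *lomQ* is not transcribed.
So LomQ is not produced.
Required activator MorM is absent, so *dovW* is not transcribed.
So DovW is not produced.
Required activator GixL is absent, so *purD* is not transcribed.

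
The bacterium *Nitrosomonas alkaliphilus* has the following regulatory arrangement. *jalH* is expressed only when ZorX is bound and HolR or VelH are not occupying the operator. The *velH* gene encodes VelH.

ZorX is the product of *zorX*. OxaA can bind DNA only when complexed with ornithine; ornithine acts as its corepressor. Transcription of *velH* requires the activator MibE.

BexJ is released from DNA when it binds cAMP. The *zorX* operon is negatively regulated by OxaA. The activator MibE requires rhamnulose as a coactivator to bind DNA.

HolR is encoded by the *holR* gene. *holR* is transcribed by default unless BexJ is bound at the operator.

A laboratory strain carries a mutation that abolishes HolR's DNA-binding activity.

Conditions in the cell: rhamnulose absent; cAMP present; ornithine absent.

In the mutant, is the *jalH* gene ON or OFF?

HolR is non-functional in this strain, so it has no effect.
Rhamnulose is absent, so MibE is inactive.
Required activator MibE is absent, so *velH* is not transcribed.
So VelH is not produced.
Ornithine is absent, so OxaA is inactive.
With no repressor bound, *zorX* is transcribed.
So ZorX is produced and active.
No repressor is bound and ZorX is active, so *jalH* is transcribed.

ON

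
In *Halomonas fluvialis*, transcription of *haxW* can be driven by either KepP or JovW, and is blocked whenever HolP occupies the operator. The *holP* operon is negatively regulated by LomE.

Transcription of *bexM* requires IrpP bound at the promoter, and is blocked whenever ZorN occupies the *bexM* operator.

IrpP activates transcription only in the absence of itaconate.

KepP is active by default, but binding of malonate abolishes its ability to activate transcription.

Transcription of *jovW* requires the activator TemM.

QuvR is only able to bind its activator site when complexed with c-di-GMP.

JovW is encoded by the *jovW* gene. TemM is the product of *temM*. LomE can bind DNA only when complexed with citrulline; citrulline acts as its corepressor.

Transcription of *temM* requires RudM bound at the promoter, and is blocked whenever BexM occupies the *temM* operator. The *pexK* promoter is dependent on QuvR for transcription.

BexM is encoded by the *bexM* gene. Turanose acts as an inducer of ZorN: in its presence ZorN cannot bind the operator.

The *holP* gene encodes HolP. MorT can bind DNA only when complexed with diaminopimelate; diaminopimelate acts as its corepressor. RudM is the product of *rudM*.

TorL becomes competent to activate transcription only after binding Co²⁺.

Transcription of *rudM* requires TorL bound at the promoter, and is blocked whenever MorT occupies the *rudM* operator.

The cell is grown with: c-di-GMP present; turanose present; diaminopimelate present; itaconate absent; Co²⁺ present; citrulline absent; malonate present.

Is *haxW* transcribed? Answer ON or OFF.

Malonate is present, so KepP is inactive.
Co²⁺ is present, so TorL is active.
Diaminopimelate is present, so MorT is active.
With repressor MorT bound, *rudM* is not transcribed.
So RudM is not produced.
Itaconate is absent, so IrpP is active.
Turanose is present, so ZorN is inactive.
No repressor is bound and IrpP is active, so *bexM* is transcribed.
So BexM is produced and active.
With repressor BexM bound, *temM* is not transcribed.
So TemM is not produced.
Required activator TemM is absent, so *jovW* is not transcribed.
So JovW is not produced.
Citrulline is absent, so LomE is inactive.
With no repressor bound, *holP* is transcribed.
So HolP is produced and active.
With repressor HolP bound, *haxW* is not transcribed.

OFF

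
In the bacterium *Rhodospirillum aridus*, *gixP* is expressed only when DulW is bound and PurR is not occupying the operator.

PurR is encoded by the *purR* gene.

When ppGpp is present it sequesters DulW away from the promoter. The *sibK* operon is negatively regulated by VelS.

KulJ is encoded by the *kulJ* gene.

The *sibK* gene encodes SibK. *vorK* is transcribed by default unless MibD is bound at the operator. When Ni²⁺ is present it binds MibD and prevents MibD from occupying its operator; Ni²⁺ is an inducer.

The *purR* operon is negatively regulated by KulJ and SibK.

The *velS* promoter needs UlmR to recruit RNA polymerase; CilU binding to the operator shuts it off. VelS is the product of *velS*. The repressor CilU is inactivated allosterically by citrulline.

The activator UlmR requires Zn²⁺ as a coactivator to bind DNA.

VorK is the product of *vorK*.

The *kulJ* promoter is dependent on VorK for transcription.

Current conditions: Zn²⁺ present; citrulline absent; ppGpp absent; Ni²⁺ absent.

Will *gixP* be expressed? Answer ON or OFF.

ON

ppGpp is absent, so DulW is active.
Ni²⁺ is absent, so MibD is active.
With repressor MibD bound, *vorK* is not transcribed.
So VorK is not produced.
Required activator VorK is absent, so *kulJ* is not transcribed.
So KulJ is not produced.
Citrulline is absent, so CilU is active.
Zn²⁺ is present, so UlmR is active.
With repressor CilU bound, *velS* is not transcribed.
So VelS is not produced.
With no repressor bound, *sibK* is transcribed.
So SibK is produced and active.
With repressor SibK bound, *purR* is not transcribed.
So PurR is not produced.
No repressor is bound and DulW is active, so *gixP* is transcribed.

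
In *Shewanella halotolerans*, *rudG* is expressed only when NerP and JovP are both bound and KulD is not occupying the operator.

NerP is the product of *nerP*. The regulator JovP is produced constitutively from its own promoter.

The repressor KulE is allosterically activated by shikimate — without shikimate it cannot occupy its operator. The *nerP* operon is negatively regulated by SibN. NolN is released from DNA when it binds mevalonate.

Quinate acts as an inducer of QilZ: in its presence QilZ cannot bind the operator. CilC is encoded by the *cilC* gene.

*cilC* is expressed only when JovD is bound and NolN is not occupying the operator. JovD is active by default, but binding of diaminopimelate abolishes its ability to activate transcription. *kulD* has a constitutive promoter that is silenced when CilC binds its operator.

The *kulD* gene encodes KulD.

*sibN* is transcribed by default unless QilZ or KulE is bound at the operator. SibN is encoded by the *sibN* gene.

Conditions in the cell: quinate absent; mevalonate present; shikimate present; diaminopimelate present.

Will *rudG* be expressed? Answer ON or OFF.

Quinate is absent, so QilZ is active.
Shikimate is present, so KulE is active.
With repressor QilZ bound, *sibN* is not transcribed.
So SibN is not produced.
With no repressor bound, *nerP* is transcribed.
So NerP is produced and active.
Diaminopimelate is present, so JovD is inactive.
Mevalonate is present, so NolN is inactive.
Required activator JovD is absent, so *cilC* is not transcribed.
So CilC is not produced.
With no repressor bound, *kulD* is transcribed.
So KulD is produced and active.
JovP is produced constitutively and is active.
With repressor KulD bound, *rudG* is not transcribed.

OFF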